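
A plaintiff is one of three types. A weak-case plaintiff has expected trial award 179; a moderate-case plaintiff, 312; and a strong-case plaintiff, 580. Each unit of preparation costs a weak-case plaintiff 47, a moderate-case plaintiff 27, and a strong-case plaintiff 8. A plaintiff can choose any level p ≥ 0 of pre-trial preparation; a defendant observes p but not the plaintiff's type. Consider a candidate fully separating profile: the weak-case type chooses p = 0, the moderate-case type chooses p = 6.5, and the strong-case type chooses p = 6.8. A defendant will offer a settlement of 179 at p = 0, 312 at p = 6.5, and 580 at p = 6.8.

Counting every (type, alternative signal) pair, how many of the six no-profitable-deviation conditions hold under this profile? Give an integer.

3

Strong-case (own payoff 580 − 8×6.8 = 525.6): to p=0 gives 179 → no gain ✓; to p=6.5 gives 312 − 8×6.5 = 260 → no gain ✓.
Weak-case (own payoff 179): to p=6.5 gives 312 − 47×6.5 = 6.5 → no gain ✓; to p=6.8 gives 580 − 47×6.8 = 260.4 → profitable ✗.
Moderate-case (own payoff 312 − 27×6.5 = 136.5): to p=0 gives 179 → profitable ✗; to p=6.8 gives 580 − 27×6.8 = 396.4 → profitable ✗.
3 of the 6 constraints hold; not an equilibrium.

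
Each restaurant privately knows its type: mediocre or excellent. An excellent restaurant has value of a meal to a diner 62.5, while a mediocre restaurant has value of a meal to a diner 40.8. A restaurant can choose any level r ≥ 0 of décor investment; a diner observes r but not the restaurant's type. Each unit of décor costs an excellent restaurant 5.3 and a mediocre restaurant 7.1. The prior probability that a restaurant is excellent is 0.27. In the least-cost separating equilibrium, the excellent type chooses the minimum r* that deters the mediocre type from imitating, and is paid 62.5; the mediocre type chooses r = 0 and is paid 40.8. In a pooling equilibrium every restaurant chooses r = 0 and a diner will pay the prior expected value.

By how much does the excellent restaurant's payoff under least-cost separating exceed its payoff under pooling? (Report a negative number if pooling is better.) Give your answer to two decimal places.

Least-cost separating signal: r* solves 40.8 = 62.5 − 7.1·r*, so r* = (62.5 − 40.8)/7.1 ≈ 3.0563.
Excellent type's separating payoff: 62.5 − 5.3 × r* = 62.5 − 5.3 × (62.5 − 40.8)/7.1 = 62.5 − 115.01/7.1 ≈ 46.3014.
Pooling payoff: 0.27 × 62.5 + 0.73 × 40.8 = 46.659.
Difference: 46.3014 − 46.659 = -0.3576, i.e. -0.36 to two decimal places.
The excellent type would prefer the pooling outcome.

-0.36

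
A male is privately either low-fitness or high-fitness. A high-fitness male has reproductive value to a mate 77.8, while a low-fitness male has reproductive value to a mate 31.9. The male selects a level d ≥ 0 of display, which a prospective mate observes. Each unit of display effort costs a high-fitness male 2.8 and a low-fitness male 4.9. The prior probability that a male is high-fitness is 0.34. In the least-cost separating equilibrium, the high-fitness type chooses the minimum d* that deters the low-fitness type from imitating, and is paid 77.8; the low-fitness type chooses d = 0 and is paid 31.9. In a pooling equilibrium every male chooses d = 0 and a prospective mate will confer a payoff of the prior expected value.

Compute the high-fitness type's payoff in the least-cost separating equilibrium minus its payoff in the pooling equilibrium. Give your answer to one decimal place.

4.1

Least-cost separating signal: d* solves 31.9 = 77.8 − 4.9·d*, so d* = (77.8 − 31.9)/4.9 ≈ 9.3673.
High-fitness type's separating payoff: 77.8 − 2.8 × d* = 77.8 − 2.8 × (77.8 − 31.9)/4.9 = 77.8 − 128.52/4.9 ≈ 51.571.
Pooling payoff: 0.34 × 77.8 + 0.66 × 31.9 = 47.506.
Difference: 51.571 − 47.506 = 4.065, i.e. 4.1 to one decimal place.
The high-fitness type prefers to separate.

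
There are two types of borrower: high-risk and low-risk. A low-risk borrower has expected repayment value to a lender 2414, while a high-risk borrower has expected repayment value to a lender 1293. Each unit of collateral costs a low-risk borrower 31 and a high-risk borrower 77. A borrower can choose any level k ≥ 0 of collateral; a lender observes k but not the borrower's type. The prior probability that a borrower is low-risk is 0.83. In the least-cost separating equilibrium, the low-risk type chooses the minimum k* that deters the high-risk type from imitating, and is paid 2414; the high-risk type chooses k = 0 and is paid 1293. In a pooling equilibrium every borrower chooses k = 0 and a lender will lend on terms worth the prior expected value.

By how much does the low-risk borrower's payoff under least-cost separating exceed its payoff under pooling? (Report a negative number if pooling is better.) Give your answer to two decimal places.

-260.74

Least-cost separating signal: k* solves 1293 = 2414 − 77·k*, so k* = (2414 − 1293)/77 ≈ 14.5584.
Low-risk type's separating payoff: 2414 − 31 × k* = 2414 − 31 × (2414 − 1293)/77 = 2414 − 34751/77 ≈ 1962.6883.
Pooling payoff: 0.83 × 2414 + 0.17 × 1293 = 2223.43.
Difference: 1962.6883 − 2223.43 = -260.7417, i.e. -260.74 to two decimal places.
The low-risk type would prefer the pooling outcome.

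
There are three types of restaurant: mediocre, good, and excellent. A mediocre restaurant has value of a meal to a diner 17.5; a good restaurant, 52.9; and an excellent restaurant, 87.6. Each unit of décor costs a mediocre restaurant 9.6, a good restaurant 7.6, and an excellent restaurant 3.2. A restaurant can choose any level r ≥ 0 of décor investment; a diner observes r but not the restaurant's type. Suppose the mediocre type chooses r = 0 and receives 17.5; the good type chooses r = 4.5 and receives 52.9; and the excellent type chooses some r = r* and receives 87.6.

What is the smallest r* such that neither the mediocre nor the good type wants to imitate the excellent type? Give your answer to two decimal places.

9.07

Mediocre type (on-path payoff 17.5) won't mimic when 17.5 ≥ 87.6 − 9.6·r*, i.e. r* ≥ 7.30.
Good type (on-path payoff 52.9 − 7.6×4.5 = 18.7) won't mimic when 18.7 ≥ 87.6 − 7.6·r*, i.e. r* ≥ 9.07.
Both must hold, so r* = max(7.30, 9.07) = 9.07. The good type's constraint binds.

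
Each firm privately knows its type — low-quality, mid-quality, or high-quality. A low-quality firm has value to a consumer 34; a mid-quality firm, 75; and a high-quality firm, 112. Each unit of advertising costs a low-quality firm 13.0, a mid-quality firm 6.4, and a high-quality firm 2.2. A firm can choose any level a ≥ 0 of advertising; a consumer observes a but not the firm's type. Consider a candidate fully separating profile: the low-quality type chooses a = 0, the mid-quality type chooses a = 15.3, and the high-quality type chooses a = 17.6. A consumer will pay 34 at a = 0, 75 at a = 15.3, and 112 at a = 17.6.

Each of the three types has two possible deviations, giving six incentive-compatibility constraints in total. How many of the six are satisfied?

High-quality (own payoff 112 − 2.2×17.6 = 73.28): to a=0 gives 34 → no gain ✓; to a=15.3 gives 75 − 2.2×15.3 = 41.34 → no gain ✓.
Mid-quality (own payoff 75 − 6.4×15.3 = -22.92): to a=0 gives 34 → profitable ✗; to a=17.6 gives 112 − 6.4×17.6 = -0.64 → profitable ✗.
Low-quality (own payoff 34): to a=15.3 gives 75 − 13.0×15.3 = -123.9 → no gain ✓; to a=17.6 gives 112 − 13.0×17.6 = -116.8 → no gain ✓.
4 of the 6 constraints hold; not an equilibrium.

4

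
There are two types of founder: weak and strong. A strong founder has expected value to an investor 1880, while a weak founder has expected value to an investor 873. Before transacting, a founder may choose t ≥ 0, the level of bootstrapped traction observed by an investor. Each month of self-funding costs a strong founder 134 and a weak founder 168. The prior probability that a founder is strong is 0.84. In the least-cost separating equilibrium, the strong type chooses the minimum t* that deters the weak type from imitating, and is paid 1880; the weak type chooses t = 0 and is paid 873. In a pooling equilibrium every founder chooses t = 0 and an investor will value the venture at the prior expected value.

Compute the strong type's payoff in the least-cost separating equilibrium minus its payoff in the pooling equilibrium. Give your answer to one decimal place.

-642.1

Least-cost separating signal: t* solves 873 = 1880 − 168·t*, so t* = (1880 − 873)/168 ≈ 5.9940.
Strong type's separating payoff: 1880 − 134 × t* = 1880 − 134 × (1880 − 873)/168 = 1880 − 134938/168 ≈ 1076.798.
Pooling payoff: 0.84 × 1880 + 0.16 × 873 = 1718.88.
Difference: 1076.798 − 1718.88 = -642.082, i.e. -642.1 to one decimal place.
The strong type would prefer the pooling outcome.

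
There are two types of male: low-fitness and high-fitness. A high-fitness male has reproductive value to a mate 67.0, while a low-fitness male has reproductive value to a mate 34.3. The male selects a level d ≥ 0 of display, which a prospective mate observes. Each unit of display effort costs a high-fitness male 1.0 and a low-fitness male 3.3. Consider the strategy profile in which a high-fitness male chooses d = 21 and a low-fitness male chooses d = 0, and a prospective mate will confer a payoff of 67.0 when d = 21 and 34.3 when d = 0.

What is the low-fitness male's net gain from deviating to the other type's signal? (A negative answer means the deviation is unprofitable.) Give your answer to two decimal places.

Playing d = 0 the low-fitness male receives 34.3.
Deviating to d = 21 brings payment 67.0 at cost 3.3 × 21 = 69.3, netting -2.3.
Gain from deviating: -2.3 − 34.3 = -36.60.
The gain is negative, so the low-fitness type's incentive-compatibility constraint is satisfied.

-36.60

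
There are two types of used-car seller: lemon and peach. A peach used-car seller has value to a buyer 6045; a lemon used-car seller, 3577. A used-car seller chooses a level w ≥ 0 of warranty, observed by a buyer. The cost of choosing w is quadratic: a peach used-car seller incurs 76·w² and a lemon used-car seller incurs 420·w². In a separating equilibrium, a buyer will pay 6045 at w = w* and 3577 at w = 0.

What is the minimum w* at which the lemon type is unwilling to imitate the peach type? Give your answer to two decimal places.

The lemon type at w = 0 receives 3577; imitating at w* yields 6045 − 420·w*².
Indifference: 3577 = 6045 − 420·w*², so w*² = (6045 − 3577) / 420 ≈ 5.8762.
w* = √5.8762 ≈ 2.42.

2.42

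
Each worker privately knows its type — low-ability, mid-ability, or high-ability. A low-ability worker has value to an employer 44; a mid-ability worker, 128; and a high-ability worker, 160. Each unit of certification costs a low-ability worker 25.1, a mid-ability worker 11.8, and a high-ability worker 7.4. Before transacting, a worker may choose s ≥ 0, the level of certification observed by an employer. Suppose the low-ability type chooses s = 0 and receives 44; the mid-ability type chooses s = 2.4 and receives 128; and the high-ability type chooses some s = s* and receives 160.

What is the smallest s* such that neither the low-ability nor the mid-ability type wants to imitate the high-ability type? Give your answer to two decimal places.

Mid-ability type (on-path payoff 128 − 11.8×2.4 = 99.68) won't mimic when 99.68 ≥ 160 − 11.8·s*, i.e. s* ≥ 5.11.
Low-ability type (on-path payoff 44) won't mimic when 44 ≥ 160 − 25.1·s*, i.e. s* ≥ 4.62.
Both must hold, so s* = max(4.62, 5.11) = 5.11. The mid-ability type's constraint binds.

5.11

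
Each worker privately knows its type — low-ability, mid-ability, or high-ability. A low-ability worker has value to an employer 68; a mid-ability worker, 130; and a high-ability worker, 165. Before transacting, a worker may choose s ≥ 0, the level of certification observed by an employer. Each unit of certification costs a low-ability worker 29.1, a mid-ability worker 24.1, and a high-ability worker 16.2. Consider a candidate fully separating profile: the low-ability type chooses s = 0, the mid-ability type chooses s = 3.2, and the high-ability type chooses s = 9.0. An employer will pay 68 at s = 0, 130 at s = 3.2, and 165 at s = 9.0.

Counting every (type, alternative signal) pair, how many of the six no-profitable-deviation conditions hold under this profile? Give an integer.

3

Mid-ability (own payoff 130 − 24.1×3.2 = 52.88): to s=0 gives 68 → profitable ✗; to s=9.0 gives 165 − 24.1×9.0 = -51.9 → no gain ✓.
High-ability (own payoff 165 − 16.2×9.0 = 19.2): to s=0 gives 68 → profitable ✗; to s=3.2 gives 130 − 16.2×3.2 = 78.16 → profitable ✗.
Low-ability (own payoff 68): to s=3.2 gives 130 − 29.1×3.2 = 36.88 → no gain ✓; to s=9.0 gives 165 − 29.1×9.0 = -96.9 → no gain ✓.
3 of the 6 constraints hold; not an equilibrium.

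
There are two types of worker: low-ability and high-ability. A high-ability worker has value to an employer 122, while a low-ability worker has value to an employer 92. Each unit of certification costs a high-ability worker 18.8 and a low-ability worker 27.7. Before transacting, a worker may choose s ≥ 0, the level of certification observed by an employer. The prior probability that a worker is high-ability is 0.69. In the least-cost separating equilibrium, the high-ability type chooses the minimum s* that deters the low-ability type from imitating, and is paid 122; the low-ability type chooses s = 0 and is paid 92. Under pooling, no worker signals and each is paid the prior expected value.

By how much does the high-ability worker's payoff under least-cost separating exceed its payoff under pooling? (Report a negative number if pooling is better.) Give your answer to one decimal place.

Least-cost separating signal: s* solves 92 = 122 − 27.7·s*, so s* = (122 − 92)/27.7 ≈ 1.0830.
High-ability type's separating payoff: 122 − 18.8 × s* = 122 − 18.8 × (122 − 92)/27.7 = 122 − 564/27.7 ≈ 101.639.
Pooling payoff: 0.69 × 122 + 0.31 × 92 = 112.7.
Difference: 101.639 − 112.7 = -11.061, i.e. -11.1 to one decimal place.
The high-ability type would prefer the pooling outcome.

-11.1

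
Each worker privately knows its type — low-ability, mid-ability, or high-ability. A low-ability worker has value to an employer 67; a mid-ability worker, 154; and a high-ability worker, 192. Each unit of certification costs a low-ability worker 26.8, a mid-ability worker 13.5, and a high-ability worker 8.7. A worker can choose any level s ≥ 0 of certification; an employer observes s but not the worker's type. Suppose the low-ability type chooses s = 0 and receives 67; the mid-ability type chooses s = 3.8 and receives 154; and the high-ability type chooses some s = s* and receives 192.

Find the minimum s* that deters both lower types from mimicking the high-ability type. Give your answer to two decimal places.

Mid-ability type (on-path payoff 154 − 13.5×3.8 = 102.7) won't mimic when 102.7 ≥ 192 − 13.5·s*, i.e. s* ≥ 6.61.
Low-ability type (on-path payoff 67) won't mimic when 67 ≥ 192 − 26.8·s*, i.e. s* ≥ 4.66.
Both must hold, so s* = max(4.66, 6.61) = 6.61. The mid-ability type's constraint binds.

6.61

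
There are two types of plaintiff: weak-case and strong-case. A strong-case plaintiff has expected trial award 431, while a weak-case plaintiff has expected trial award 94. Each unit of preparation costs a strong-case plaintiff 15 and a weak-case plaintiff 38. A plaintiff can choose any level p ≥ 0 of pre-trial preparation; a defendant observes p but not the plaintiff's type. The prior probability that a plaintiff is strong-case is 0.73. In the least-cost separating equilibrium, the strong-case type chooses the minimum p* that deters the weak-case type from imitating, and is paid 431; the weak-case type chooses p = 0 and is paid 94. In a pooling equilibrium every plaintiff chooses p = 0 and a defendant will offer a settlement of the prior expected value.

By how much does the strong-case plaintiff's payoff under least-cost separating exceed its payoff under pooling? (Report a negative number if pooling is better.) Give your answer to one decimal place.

-42.0

Least-cost separating signal: p* solves 94 = 431 − 38·p*, so p* = (431 − 94)/38 ≈ 8.8684.
Strong-case type's separating payoff: 431 − 15 × p* = 431 − 15 × (431 − 94)/38 = 431 − 5055/38 ≈ 297.974.
Pooling payoff: 0.73 × 431 + 0.27 × 94 = 340.01.
Difference: 297.974 − 340.01 = -42.036, i.e. -42.0 to one decimal place.
The strong-case type would prefer the pooling outcome.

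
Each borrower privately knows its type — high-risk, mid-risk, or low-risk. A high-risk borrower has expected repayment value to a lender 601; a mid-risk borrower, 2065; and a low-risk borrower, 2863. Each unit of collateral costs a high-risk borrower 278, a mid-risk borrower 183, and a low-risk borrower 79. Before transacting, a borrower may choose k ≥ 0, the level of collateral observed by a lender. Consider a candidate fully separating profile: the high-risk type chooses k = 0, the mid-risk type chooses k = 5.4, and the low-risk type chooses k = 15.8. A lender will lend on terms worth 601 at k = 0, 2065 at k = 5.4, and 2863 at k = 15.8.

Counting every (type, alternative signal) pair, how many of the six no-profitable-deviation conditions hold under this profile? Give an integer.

5

Low-risk (own payoff 2863 − 79×15.8 = 1614.8): to k=0 gives 601 → no gain ✓; to k=5.4 gives 2065 − 79×5.4 = 1638.4 → profitable ✗.
High-risk (own payoff 601): to k=5.4 gives 2065 − 278×5.4 = 563.8 → no gain ✓; to k=15.8 gives 2863 − 278×15.8 = -1529.4 → no gain ✓.
Mid-risk (own payoff 2065 − 183×5.4 = 1076.8): to k=0 gives 601 → no gain ✓; to k=15.8 gives 2863 − 183×15.8 = -28.4 → no gain ✓.
5 of the 6 constraints hold; not an equilibrium.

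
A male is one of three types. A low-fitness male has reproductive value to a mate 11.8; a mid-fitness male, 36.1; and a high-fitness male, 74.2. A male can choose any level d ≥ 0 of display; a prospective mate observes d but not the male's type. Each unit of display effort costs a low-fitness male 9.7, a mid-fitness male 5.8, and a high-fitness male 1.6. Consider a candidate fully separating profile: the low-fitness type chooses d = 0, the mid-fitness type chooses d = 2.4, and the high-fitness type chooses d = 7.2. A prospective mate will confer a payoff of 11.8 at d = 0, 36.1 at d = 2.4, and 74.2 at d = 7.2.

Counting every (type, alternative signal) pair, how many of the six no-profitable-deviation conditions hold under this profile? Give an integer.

Mid-fitness (own payoff 36.1 − 5.8×2.4 = 22.18): to d=0 gives 11.8 → no gain ✓; to d=7.2 gives 74.2 − 5.8×7.2 = 32.44 → profitable ✗.
Low-fitness (own payoff 11.8): to d=2.4 gives 36.1 − 9.7×2.4 = 12.82 → profitable ✗; to d=7.2 gives 74.2 − 9.7×7.2 = 4.36 → no gain ✓.
High-fitness (own payoff 74.2 − 1.6×7.2 = 62.68): to d=0 gives 11.8 → no gain ✓; to d=2.4 gives 36.1 − 1.6×2.4 = 32.26 → no gain ✓.
4 of the 6 constraints hold; not an equilibrium.

4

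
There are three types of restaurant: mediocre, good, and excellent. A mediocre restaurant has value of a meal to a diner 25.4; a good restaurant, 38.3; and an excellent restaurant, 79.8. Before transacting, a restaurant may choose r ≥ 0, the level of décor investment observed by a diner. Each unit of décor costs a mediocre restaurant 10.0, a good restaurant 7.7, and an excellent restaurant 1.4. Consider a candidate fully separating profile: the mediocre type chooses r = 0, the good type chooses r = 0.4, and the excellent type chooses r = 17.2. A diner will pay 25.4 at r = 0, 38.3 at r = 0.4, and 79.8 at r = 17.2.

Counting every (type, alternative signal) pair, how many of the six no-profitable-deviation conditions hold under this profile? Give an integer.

5

Mediocre (own payoff 25.4): to r=0.4 gives 38.3 − 10.0×0.4 = 34.3 → profitable ✗; to r=17.2 gives 79.8 − 10.0×17.2 = -92.2 → no gain ✓.
Good (own payoff 38.3 − 7.7×0.4 = 35.22): to r=0 gives 25.4 → no gain ✓; to r=17.2 gives 79.8 − 7.7×17.2 = -52.64 → no gain ✓.
Excellent (own payoff 79.8 − 1.4×17.2 = 55.72): to r=0 gives 25.4 → no gain ✓; to r=0.4 gives 38.3 − 1.4×0.4 = 37.74 → no gain ✓.
5 of the 6 constraints hold; not an equilibrium.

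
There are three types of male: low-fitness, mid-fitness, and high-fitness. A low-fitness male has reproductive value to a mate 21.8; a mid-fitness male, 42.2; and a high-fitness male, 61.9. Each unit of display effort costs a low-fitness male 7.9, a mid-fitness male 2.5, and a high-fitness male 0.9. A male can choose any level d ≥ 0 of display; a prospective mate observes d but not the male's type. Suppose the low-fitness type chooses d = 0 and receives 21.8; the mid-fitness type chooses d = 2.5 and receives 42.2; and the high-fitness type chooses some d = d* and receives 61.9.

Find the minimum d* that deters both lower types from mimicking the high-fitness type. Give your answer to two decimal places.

Low-fitness type (on-path payoff 21.8) won't mimic when 21.8 ≥ 61.9 − 7.9·d*, i.e. d* ≥ 5.08.
Mid-fitness type (on-path payoff 42.2 − 2.5×2.5 = 35.95) won't mimic when 35.95 ≥ 61.9 − 2.5·d*, i.e. d* ≥ 10.38.
Both must hold, so d* = max(5.08, 10.38) = 10.38. The mid-fitness type's constraint binds.

10.38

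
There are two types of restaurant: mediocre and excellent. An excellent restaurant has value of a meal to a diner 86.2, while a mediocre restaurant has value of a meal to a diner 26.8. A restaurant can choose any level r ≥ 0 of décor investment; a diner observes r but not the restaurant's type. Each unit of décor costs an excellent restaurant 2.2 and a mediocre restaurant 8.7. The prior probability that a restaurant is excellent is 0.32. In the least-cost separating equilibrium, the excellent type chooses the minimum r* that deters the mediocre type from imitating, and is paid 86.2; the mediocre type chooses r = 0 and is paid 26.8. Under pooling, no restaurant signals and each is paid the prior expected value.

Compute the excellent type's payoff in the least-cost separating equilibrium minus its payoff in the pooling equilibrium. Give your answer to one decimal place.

Least-cost separating signal: r* solves 26.8 = 86.2 − 8.7·r*, so r* = (86.2 − 26.8)/8.7 ≈ 6.8276.
Excellent type's separating payoff: 86.2 − 2.2 × r* = 86.2 − 2.2 × (86.2 − 26.8)/8.7 = 86.2 − 130.68/8.7 ≈ 71.179.
Pooling payoff: 0.32 × 86.2 + 0.68 × 26.8 = 45.808.
Difference: 71.179 − 45.808 = 25.371, i.e. 25.4 to one decimal place.
The excellent type prefers to separate.

25.4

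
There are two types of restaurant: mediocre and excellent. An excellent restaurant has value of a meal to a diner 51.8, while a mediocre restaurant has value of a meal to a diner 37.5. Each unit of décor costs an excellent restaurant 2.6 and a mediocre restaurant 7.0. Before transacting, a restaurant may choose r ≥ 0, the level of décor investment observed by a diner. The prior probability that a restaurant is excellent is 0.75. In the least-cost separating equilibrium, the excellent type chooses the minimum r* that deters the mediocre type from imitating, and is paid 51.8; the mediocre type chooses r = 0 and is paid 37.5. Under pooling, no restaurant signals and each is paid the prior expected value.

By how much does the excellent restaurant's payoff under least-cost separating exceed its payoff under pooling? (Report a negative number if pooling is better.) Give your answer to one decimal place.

-1.7

Least-cost separating signal: r* solves 37.5 = 51.8 − 7.0·r*, so r* = (51.8 − 37.5)/7.0 ≈ 2.0429.
Excellent type's separating payoff: 51.8 − 2.6 × r* = 51.8 − 2.6 × (51.8 − 37.5)/7.0 = 51.8 − 37.18/7.0 ≈ 46.489.
Pooling payoff: 0.75 × 51.8 + 0.25 × 37.5 = 48.225.
Difference: 46.489 − 48.225 = -1.736, i.e. -1.7 to one decimal place.
The excellent type would prefer the pooling outcome.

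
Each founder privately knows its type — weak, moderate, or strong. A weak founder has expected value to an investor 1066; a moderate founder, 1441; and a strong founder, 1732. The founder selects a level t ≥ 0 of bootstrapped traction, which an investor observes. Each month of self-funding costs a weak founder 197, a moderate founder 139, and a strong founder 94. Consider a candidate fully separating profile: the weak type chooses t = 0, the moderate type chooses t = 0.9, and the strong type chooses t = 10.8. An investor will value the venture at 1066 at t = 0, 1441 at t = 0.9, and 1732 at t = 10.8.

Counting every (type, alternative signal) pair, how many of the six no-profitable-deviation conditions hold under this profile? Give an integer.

Moderate (own payoff 1441 − 139×0.9 = 1315.9): to t=0 gives 1066 → no gain ✓; to t=10.8 gives 1732 − 139×10.8 = 230.8 → no gain ✓.
Weak (own payoff 1066): to t=0.9 gives 1441 − 197×0.9 = 1263.7 → profitable ✗; to t=10.8 gives 1732 − 197×10.8 = -395.6 → no gain ✓.
Strong (own payoff 1732 − 94×10.8 = 716.8): to t=0 gives 1066 → profitable ✗; to t=0.9 gives 1441 − 94×0.9 = 1356.4 → profitable ✗.
3 of the 6 constraints hold; not an equilibrium.

3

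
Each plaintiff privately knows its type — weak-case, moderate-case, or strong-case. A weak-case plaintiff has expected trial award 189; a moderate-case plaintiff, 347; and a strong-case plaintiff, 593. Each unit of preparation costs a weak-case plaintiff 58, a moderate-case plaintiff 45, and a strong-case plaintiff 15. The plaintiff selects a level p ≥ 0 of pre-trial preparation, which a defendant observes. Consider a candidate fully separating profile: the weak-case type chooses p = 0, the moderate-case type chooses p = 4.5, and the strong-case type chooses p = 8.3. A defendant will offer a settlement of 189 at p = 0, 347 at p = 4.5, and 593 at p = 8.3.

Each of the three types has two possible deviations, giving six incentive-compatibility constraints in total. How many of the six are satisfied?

Weak-case (own payoff 189): to p=4.5 gives 347 − 58×4.5 = 86 → no gain ✓; to p=8.3 gives 593 − 58×8.3 = 111.6 → no gain ✓.
Strong-case (own payoff 593 − 15×8.3 = 468.5): to p=0 gives 189 → no gain ✓; to p=4.5 gives 347 − 15×4.5 = 279.5 → no gain ✓.
Moderate-case (own payoff 347 − 45×4.5 = 144.5): to p=0 gives 189 → profitable ✗; to p=8.3 gives 593 − 45×8.3 = 219.5 → profitable ✗.
4 of the 6 constraints hold; not an equilibrium.

4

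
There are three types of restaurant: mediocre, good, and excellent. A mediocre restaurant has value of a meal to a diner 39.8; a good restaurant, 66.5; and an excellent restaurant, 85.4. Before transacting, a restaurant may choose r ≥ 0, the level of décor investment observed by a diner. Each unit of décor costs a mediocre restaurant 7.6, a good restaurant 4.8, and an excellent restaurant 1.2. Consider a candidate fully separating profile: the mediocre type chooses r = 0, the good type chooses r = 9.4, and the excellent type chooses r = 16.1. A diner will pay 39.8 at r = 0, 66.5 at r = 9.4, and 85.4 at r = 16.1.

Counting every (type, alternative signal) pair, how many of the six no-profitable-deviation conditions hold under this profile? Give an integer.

Good (own payoff 66.5 − 4.8×9.4 = 21.38): to r=0 gives 39.8 → profitable ✗; to r=16.1 gives 85.4 − 4.8×16.1 = 8.12 → no gain ✓.
Excellent (own payoff 85.4 − 1.2×16.1 = 66.08): to r=0 gives 39.8 → no gain ✓; to r=9.4 gives 66.5 − 1.2×9.4 = 55.22 → no gain ✓.
Mediocre (own payoff 39.8): to r=9.4 gives 66.5 − 7.6×9.4 = -4.94 → no gain ✓; to r=16.1 gives 85.4 − 7.6×16.1 = -36.96 → no gain ✓.
5 of the 6 constraints hold; not an equilibrium.

5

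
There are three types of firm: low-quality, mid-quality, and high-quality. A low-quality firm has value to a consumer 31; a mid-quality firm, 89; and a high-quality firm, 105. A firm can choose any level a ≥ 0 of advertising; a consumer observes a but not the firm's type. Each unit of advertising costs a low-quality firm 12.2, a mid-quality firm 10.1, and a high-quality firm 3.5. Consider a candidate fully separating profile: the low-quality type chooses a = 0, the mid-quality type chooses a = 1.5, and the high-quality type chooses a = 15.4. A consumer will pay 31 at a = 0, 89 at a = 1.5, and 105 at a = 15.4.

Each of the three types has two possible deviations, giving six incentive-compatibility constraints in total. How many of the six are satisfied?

4

High-quality (own payoff 105 − 3.5×15.4 = 51.1): to a=0 gives 31 → no gain ✓; to a=1.5 gives 89 − 3.5×1.5 = 83.75 → profitable ✗.
Low-quality (own payoff 31): to a=1.5 gives 89 − 12.2×1.5 = 70.7 → profitable ✗; to a=15.4 gives 105 − 12.2×15.4 = -82.88 → no gain ✓.
Mid-quality (own payoff 89 − 10.1×1.5 = 73.85): to a=0 gives 31 → no gain ✓; to a=15.4 gives 105 − 10.1×15.4 = -50.54 → no gain ✓.
4 of the 6 constraints hold; not an equilibrium.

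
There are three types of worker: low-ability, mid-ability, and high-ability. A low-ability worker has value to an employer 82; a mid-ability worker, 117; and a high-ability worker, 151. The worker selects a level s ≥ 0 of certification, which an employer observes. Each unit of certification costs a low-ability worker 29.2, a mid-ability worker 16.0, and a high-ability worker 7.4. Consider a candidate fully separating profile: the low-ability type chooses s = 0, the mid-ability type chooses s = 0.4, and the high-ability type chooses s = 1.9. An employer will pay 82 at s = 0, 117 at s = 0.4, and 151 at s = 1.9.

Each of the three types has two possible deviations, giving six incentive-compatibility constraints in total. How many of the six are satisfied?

3

Low-ability (own payoff 82): to s=0.4 gives 117 − 29.2×0.4 = 105.32 → profitable ✗; to s=1.9 gives 151 − 29.2×1.9 = 95.52 → profitable ✗.
Mid-ability (own payoff 117 − 16.0×0.4 = 110.6): to s=0 gives 82 → no gain ✓; to s=1.9 gives 151 − 16.0×1.9 = 120.6 → profitable ✗.
High-ability (own payoff 151 − 7.4×1.9 = 136.94): to s=0 gives 82 → no gain ✓; to s=0.4 gives 117 − 7.4×0.4 = 114.04 → no gain ✓.
3 of the 6 constraints hold; not an equilibrium.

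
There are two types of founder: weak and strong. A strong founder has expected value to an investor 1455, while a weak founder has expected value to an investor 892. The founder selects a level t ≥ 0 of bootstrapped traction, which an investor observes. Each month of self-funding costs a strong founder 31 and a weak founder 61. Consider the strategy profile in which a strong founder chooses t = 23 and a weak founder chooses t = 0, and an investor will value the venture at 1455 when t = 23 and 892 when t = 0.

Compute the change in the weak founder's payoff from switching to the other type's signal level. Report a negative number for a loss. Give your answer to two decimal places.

-840.00

Playing t = 0 the weak founder receives 892.
Deviating to t = 23 brings payment 1455 at cost 61 × 23 = 1403, netting 52.
Gain from deviating: 52 − 892 = -840.00.
The gain is negative, so the weak type's incentive-compatibility constraint is satisfied.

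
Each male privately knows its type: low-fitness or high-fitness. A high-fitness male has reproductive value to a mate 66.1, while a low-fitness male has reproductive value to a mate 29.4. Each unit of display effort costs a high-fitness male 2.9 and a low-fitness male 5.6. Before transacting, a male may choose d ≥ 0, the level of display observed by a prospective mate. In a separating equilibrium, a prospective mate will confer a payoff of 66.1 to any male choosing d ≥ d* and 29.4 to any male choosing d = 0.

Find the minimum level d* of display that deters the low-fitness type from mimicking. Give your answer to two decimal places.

A low-fitness male choosing d = 0 receives 29.4.
Imitating at d* instead would pay 66.1 at cost 5.6·d*, netting 66.1 − 5.6·d*.
Indifference: 29.4 = 66.1 − 5.6·d*, so d* = (66.1 − 29.4) / 5.6 ≈ 6.55.
At d* the low-fitness type's incentive constraint just binds; the high-fitness type strictly prefers d* since its per-unit cost is lower.

6.55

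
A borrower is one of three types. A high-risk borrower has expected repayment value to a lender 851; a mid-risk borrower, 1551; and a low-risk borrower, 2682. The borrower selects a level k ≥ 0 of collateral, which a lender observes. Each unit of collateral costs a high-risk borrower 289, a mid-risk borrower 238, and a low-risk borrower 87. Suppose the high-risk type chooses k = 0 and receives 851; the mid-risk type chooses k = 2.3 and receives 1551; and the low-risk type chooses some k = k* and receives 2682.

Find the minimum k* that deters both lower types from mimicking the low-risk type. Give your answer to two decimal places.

7.05

High-risk type (on-path payoff 851) won't mimic when 851 ≥ 2682 − 289·k*, i.e. k* ≥ 6.34.
Mid-risk type (on-path payoff 1551 − 238×2.3 = 1003.6) won't mimic when 1003.6 ≥ 2682 − 238·k*, i.e. k* ≥ 7.05.
Both must hold, so k* = max(6.34, 7.05) = 7.05. The mid-risk type's constraint binds.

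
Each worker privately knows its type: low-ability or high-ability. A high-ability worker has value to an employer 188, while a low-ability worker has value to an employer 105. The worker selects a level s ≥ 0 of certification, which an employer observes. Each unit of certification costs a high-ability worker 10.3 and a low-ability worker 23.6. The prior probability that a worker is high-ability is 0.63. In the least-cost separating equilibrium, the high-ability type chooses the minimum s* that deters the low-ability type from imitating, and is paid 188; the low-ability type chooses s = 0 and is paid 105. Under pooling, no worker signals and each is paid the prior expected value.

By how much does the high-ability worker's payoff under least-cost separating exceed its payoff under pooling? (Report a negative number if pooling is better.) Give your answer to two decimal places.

Least-cost separating signal: s* solves 105 = 188 − 23.6·s*, so s* = (188 − 105)/23.6 ≈ 3.5169.
High-ability type's separating payoff: 188 − 10.3 × s* = 188 − 10.3 × (188 − 105)/23.6 = 188 − 854.9/23.6 ≈ 151.7754.
Pooling payoff: 0.63 × 188 + 0.37 × 105 = 157.29.
Difference: 151.7754 − 157.29 = -5.5146, i.e. -5.51 to two decimal places.
The high-ability type would prefer the pooling outcome.

-5.51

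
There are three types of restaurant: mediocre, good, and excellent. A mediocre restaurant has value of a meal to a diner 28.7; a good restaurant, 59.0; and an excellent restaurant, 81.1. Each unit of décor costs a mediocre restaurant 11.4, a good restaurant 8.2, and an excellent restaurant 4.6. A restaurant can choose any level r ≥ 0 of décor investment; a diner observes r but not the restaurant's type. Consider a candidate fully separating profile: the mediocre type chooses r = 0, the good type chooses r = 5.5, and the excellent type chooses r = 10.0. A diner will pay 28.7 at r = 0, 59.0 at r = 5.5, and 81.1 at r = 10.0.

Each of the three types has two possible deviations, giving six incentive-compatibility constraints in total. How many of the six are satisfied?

5

Excellent (own payoff 81.1 − 4.6×10.0 = 35.1): to r=0 gives 28.7 → no gain ✓; to r=5.5 gives 59.0 − 4.6×5.5 = 33.7 → no gain ✓.
Mediocre (own payoff 28.7): to r=5.5 gives 59.0 − 11.4×5.5 = -3.7 → no gain ✓; to r=10.0 gives 81.1 − 11.4×10.0 = -32.9 → no gain ✓.
Good (own payoff 59.0 − 8.2×5.5 = 13.9): to r=0 gives 28.7 → profitable ✗; to r=10.0 gives 81.1 − 8.2×10.0 = -0.9 → no gain ✓.
5 of the 6 constraints hold; not an equilibrium.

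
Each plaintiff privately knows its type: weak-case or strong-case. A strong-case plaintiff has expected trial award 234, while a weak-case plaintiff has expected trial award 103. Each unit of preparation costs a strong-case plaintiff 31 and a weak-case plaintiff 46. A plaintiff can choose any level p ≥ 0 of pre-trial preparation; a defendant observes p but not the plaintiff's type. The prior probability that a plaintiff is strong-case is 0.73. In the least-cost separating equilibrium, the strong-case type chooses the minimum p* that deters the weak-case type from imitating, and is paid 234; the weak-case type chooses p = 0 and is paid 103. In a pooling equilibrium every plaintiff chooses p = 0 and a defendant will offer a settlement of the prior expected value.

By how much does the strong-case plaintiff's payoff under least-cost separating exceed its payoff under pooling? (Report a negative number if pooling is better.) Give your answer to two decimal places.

Least-cost separating signal: p* solves 103 = 234 − 46·p*, so p* = (234 − 103)/46 ≈ 2.8478.
Strong-case type's separating payoff: 234 − 31 × p* = 234 − 31 × (234 − 103)/46 = 234 − 4061/46 ≈ 145.7174.
Pooling payoff: 0.73 × 234 + 0.27 × 103 = 198.63.
Difference: 145.7174 − 198.63 = -52.9126, i.e. -52.91 to two decimal places.
The strong-case type would prefer the pooling outcome.

-52.91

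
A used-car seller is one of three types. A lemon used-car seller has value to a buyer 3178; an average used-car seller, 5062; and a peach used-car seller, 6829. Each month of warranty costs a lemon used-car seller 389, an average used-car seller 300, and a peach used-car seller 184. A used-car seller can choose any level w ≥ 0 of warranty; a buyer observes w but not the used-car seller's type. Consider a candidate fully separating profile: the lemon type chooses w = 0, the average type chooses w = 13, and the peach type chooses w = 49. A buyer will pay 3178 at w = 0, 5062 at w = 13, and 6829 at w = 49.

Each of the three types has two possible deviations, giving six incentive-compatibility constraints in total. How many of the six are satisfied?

3

Average (own payoff 5062 − 300×13 = 1162): to w=0 gives 3178 → profitable ✗; to w=49 gives 6829 − 300×49 = -7871 → no gain ✓.
Peach (own payoff 6829 − 184×49 = -2187): to w=0 gives 3178 → profitable ✗; to w=13 gives 5062 − 184×13 = 2670 → profitable ✗.
Lemon (own payoff 3178): to w=13 gives 5062 − 389×13 = 5 → no gain ✓; to w=49 gives 6829 − 389×49 = -12232 → no gain ✓.
3 of the 6 constraints hold; not an equilibrium.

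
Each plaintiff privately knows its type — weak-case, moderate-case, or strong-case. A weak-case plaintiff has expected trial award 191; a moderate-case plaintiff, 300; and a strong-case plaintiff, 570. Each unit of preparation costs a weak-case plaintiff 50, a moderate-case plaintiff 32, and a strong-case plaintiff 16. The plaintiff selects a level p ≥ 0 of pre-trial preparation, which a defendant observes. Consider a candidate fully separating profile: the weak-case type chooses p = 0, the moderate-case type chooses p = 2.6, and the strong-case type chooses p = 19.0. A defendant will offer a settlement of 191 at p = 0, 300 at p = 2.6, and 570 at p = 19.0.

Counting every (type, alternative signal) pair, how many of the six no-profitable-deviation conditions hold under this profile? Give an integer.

Strong-case (own payoff 570 − 16×19.0 = 266): to p=0 gives 191 → no gain ✓; to p=2.6 gives 300 − 16×2.6 = 258.4 → no gain ✓.
Moderate-case (own payoff 300 − 32×2.6 = 216.8): to p=0 gives 191 → no gain ✓; to p=19.0 gives 570 − 32×19.0 = -38 → no gain ✓.
Weak-case (own payoff 191): to p=2.6 gives 300 − 50×2.6 = 170 → no gain ✓; to p=19.0 gives 570 − 50×19.0 = -380 → no gain ✓.
6 of the 6 constraints hold; this profile is a separating equilibrium.

6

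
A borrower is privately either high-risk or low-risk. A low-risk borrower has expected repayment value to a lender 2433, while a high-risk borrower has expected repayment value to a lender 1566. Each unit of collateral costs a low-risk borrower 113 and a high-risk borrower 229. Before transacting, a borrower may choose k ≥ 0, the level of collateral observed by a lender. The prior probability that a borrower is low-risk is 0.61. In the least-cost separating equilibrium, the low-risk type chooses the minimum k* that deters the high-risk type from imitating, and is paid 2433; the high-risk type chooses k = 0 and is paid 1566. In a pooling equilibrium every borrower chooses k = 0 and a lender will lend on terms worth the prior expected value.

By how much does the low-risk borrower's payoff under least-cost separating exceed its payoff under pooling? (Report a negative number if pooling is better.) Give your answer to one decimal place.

Least-cost separating signal: k* solves 1566 = 2433 − 229·k*, so k* = (2433 − 1566)/229 ≈ 3.7860.
Low-risk type's separating payoff: 2433 − 113 × k* = 2433 − 113 × (2433 − 1566)/229 = 2433 − 97971/229 ≈ 2005.179.
Pooling payoff: 0.61 × 2433 + 0.39 × 1566 = 2094.87.
Difference: 2005.179 − 2094.87 = -89.691, i.e. -89.7 to one decimal place.
The low-risk type would prefer the pooling outcome.

-89.7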